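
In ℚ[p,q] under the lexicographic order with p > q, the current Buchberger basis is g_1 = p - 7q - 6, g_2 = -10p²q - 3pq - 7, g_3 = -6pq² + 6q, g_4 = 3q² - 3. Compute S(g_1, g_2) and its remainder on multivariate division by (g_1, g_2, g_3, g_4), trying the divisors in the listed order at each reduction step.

lcm(LM(g_1), LM(g_2)) = p²q.
S = (lcm/LT(g_1))·g_1 − (lcm/LT(g_2))·g_2 = -7pq² - 63/10pq - 7/10.
Reduce S modulo (g_1, g_2, g_3, g_4) in that order:
  leading term pq²: subtract (-7q²)·g_1 from -7pq² - 63/10pq - 7/10 → -63/10pq - 49q³ - 42q² - 7/10
  leading term pq: subtract (-63/10q)·g_1 from -63/10pq - 49q³ - 42q² - 7/10 → -49q³ - 861/10q² - 189/5q - 7/10
  leading term q³: subtract (-49/3q)·g_4 from -49q³ - 861/10q² - 189/5q - 7/10 → -861/10q² - 434/5q - 7/10
  leading term q²: subtract (-287/10)·g_4 from -861/10q² - 434/5q - 7/10 → -434/5q - 434/5
  leading term q: no divisor's leading term divides it; move -434/5q to the remainder.
  leading term 1: no divisor's leading term divides it; move -434/5 to the remainder.
The remainder -434/5q - 434/5 is nonzero, so it would be added as the next basis element.

S(g_1, g_2) = -7pq² - 63/10pq - 7/10; remainder on division = -434/5q - 434/5.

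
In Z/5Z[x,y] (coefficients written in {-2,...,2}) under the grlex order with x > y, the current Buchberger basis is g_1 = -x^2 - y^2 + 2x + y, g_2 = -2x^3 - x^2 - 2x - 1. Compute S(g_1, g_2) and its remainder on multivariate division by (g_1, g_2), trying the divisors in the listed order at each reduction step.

lcm(LM(g_1), LM(g_2)) = x^3.
S = (lcm/LT(g_1))·g_1 − (lcm/LT(g_2))·g_2 = xy^2 - xy - x + 2.
Reduce S modulo (g_1, g_2) in that order:
  leading term xy^2: no divisor's leading term divides it; move xy^2 to the remainder.
  leading term xy: no divisor's leading term divides it; move -xy to the remainder.
  leading term x: no divisor's leading term divides it; move -x to the remainder.
  leading term 1: no divisor's leading term divides it; move 2 to the remainder.
The remainder xy^2 - xy - x + 2 is nonzero, so it would be added as the next basis element.

S(g_1, g_2) = xy^2 - xy - x + 2; remainder on division = xy^2 - xy - x + 2.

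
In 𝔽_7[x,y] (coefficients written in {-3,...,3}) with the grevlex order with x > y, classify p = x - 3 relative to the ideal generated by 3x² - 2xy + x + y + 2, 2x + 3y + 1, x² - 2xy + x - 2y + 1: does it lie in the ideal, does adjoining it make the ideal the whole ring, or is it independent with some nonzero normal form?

First compute the reduced Gröbner basis of I by Buchberger's algorithm.
f_1 = 3x² - 2xy + x + y + 2, LT = x².
f_2 = 2x + 3y + 1, LT = x.
f_3 = x² - 2xy + x - 2y + 1, LT = x².

S(f_1,f_2): lcm = x². S = -xy + x - 2y + 3.
  leading term xy: subtract (3y)·f_2 from -xy + x - 2y + 3 → -2y² + x + 2y + 3
  leading term y²: no divisor's leading term divides it; move -2y² to the remainder.
  leading term x: subtract (-3)·f_2 from x + 2y + 3 → -3y - 1
  leading term y: no divisor's leading term divides it; move -3y to the remainder.
  leading term 1: no divisor's leading term divides it; move -1 to the remainder.
  remainder -2y² - 3y - 1 ≠ 0; add h_4 = -2y² - 3y - 1 to the basis.

S(f_1,f_3): lcm = x². S = -xy - 3x + 2.
  leading term xy: subtract (3y)·f_2 from -xy - 3x + 2 → -2y² - 3x - 3y + 2
  leading term y²: subtract (1)·h_4 from -2y² - 3x - 3y + 2 → -3x + 3
  leading term x: subtract (2)·f_2 from -3x + 3 → y + 1
  leading term y: no divisor's leading term divides it; move y to the remainder.
  leading term 1: no divisor's leading term divides it; move 1 to the remainder.
  remainder y + 1 ≠ 0; add h_5 = y + 1 to the basis.

The other S-polynomials (S(f_2,f_3), S(f_1,h_4), S(f_2,h_4), S(f_3,h_4), S(f_1,h_5), S(f_2,h_5), S(f_3,h_5), S(h_4,h_5)) all reduce to 0 modulo the current basis, so we have a Gröbner basis.
Inter-reduce: drop elements whose leading term is divisible by another's, tail-reduce, and make monic.
Reduced Gröbner basis: {x - 1, y + 1}.
Label its elements g_1 = x - 1, g_2 = y + 1.

Reduce p = x - 3 modulo G:
  leading term x: subtract (1)·g_1 from x - 3 → -2
  leading term 1: no divisor's leading term divides it; move -2 to the remainder.
  normal form = -2.
The normal form is nonzero, so p ∉ I. Since p minus its normal form lies in I, I + (p) = I + (r) where r = -2; decide whether this ideal is the whole ring.
Here r = -2 is a nonzero constant, hence a unit: 1 ∈ I + (p), the Gröbner basis of I + (p) is {1}, and the enlarged system has no common solution — adjoining p is inconsistent.

Adjoining x - 3 makes the ideal the whole ring: the system is inconsistent.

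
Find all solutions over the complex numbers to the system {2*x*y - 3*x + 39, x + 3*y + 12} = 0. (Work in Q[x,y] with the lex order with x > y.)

{(3, -5), (-39/2, 5/2)}

Compute a lex Gröbner basis by Buchberger's algorithm.
f_1 = 2*x*y - 3*x + 39, LT = x*y.
f_2 = x + 3*y + 12, LT = x.

S(f_1,f_2): lcm = x*y. S = -3/2*x - 3*y**2 - 12*y + 39/2.
  leading term x: subtract (-3/2)·f_2 from -3/2*x - 3*y**2 - 12*y + 39/2 → -3*y**2 - 15/2*y + 75/2
  leading term y**2: no divisor's leading term divides it; move -3*y**2 to the remainder.
  leading term y: no divisor's leading term divides it; move -15/2*y to the remainder.
  leading term 1: no divisor's leading term divides it; move 75/2 to the remainder.
  remainder -3*y**2 - 15/2*y + 75/2 ≠ 0; add h_3 = -3*y**2 - 15/2*y + 75/2 to the basis.

The other S-polynomials (S(f_1,h_3), S(f_2,h_3)) all reduce to 0 modulo the current basis, so we have a Gröbner basis.
Inter-reduce: drop elements whose leading term is divisible by another's, tail-reduce, and make monic.
Reduced Gröbner basis: {x + 3*y + 12, y**2 + 5/2*y - 25/2}.

The lex basis is triangular: the last element involves only y. Solving y**2 + 5/2*y - 25/2 = 0 gives y ∈ {-5, 5/2}; substituting each value into the earlier elements determines the remaining variables.
  y = -5: the earlier basis element becomes x - 3 = 0, giving x = 3 — point (3, -5).
  y = 5/2: the earlier basis element becomes x + 39/2 = 0, giving x = -39/2 — point (-39/2, 5/2).
This is the nonlinear analogue of row-reducing a linear system.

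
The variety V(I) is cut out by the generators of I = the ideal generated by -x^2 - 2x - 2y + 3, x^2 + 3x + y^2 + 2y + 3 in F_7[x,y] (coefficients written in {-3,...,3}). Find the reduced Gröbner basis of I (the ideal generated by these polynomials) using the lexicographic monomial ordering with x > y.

f_1 = -x^2 - 2x - 2y + 3, LT = x^2.
f_2 = x^2 + 3x + y^2 + 2y + 3, LT = x^2.

S(f_1,f_2): lcm = x^2. S = -x - y^2 + 1.
  leading term x: no divisor's leading term divides it; move -x to the remainder.
  leading term y^2: no divisor's leading term divides it; move -y^2 to the remainder.
  leading term 1: no divisor's leading term divides it; move 1 to the remainder.
  remainder -x - y^2 + 1 ≠ 0; add g_3 = -x - y^2 + 1 to the basis.

S(f_1,g_3): lcm = x^2. S = -xy^2 + 3x + 2y - 3.
  leading term xy^2: subtract (y^2)·g_3 from -xy^2 + 3x + 2y - 3 → 3x + y^4 - y^2 + 2y - 3
  leading term x: subtract (-3)·g_3 from 3x + y^4 - y^2 + 2y - 3 → y^4 + 3y^2 + 2y
  leading term y^4: no divisor's leading term divides it; move y^4 to the remainder.
  leading term y^2: no divisor's leading term divides it; move 3y^2 to the remainder.
  leading term y: no divisor's leading term divides it; move 2y to the remainder.
  remainder y^4 + 3y^2 + 2y ≠ 0; add g_4 = y^4 + 3y^2 + 2y to the basis.

S(f_2,g_3): lcm = x^2. S = -xy^2 - 3x + y^2 + 2y + 3.
  leading term xy^2: subtract (y^2)·g_3 from -xy^2 - 3x + y^2 + 2y + 3 → -3x + y^4 + 2y + 3
  leading term x: subtract (3)·g_3 from -3x + y^4 + 2y + 3 → y^4 + 3y^2 + 2y
  leading term y^4: subtract (1)·g_4 from y^4 + 3y^2 + 2y → 0
  remainder 0.

S(f_1,g_4): leading monomials are coprime, so the S-polynomial reduces to 0 (Buchberger's first criterion).
S(f_2,g_4): leading monomials are coprime, so the S-polynomial reduces to 0 (Buchberger's first criterion).
S(g_3,g_4): leading monomials are coprime, so the S-polynomial reduces to 0 (Buchberger's first criterion).
Every S-polynomial of the final basis reduces to 0, so we have a Gröbner basis.
Inter-reduce: drop elements whose leading term is divisible by another's, tail-reduce, and make monic.

G = {x + y^2 - 1, y^4 + 3y^2 + 2y}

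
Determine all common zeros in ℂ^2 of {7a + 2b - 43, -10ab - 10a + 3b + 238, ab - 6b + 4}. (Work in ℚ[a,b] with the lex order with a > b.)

{(5, 4)}

Compute a lex Gröbner basis by Buchberger's algorithm.
f_1 = 7a + 2b - 43, LT = a.
f_2 = -10ab - 10a + 3b + 238, LT = ab.
f_3 = ab - 6b + 4, LT = ab.

S(f_1,f_2): lcm = ab. S = -a + 2/7b² - 409/70b + 119/5.
  leading term a: subtract (-1/7)·f_1 from -a + 2/7b² - 409/70b + 119/5 → 2/7b² - 389/70b + 618/35
  leading term b²: no divisor's leading term divides it; move 2/7b² to the remainder.
  leading term b: no divisor's leading term divides it; move -389/70b to the remainder.
  leading term 1: no divisor's leading term divides it; move 618/35 to the remainder.
  remainder 2/7b² - 389/70b + 618/35 ≠ 0; add h_4 = 2/7b² - 389/70b + 618/35 to the basis.

S(f_1,f_3): lcm = ab. S = 2/7b² - 1/7b - 4.
  leading term b²: subtract (1)·h_4 from 2/7b² - 1/7b - 4 → 379/70b - 758/35
  leading term b: no divisor's leading term divides it; move 379/70b to the remainder.
  leading term 1: no divisor's leading term divides it; move -758/35 to the remainder.
  remainder 379/70b - 758/35 ≠ 0; add h_5 = 379/70b - 758/35 to the basis.

The other S-polynomials (S(f_2,f_3), S(f_1,h_4), S(f_2,h_4), S(f_3,h_4), S(f_1,h_5), S(f_2,h_5), S(f_3,h_5), S(h_4,h_5)) all reduce to 0 modulo the current basis, so we have a Gröbner basis.
Inter-reduce: drop elements whose leading term is divisible by another's, tail-reduce, and make monic.
Reduced Gröbner basis: {a - 5, b - 4}.

Elimination: the polynomial b - 4 lies in the elimination ideal for b, so b ∈ {4}. For each such b, the remaining basis elements (now univariate) give the rest of the solution.
  b = 4: the earlier basis element becomes a - 5 = 0, giving a = 5 — point (5, 4).
Substituting each solution back into the original system confirms all equations vanish.
A lex Gröbner basis triangularizes the system, enabling back-substitution.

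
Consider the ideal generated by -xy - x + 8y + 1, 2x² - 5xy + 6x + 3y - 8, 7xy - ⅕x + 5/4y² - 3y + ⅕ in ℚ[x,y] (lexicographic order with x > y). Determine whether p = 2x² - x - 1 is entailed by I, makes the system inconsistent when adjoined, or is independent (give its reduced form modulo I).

First compute the reduced Gröbner basis of I by Buchberger's algorithm.
f_1 = -xy - x + 8y + 1, LT = xy.
f_2 = 2x² - 5xy + 6x + 3y - 8, LT = x².
f_3 = 7xy - ⅕x + 5/4y² - 3y + ⅕, LT = xy.

S(f_1,f_2): lcm = x²y. S = x² + 5/2xy² - 11xy - x - 3/2y² + 4y.
  leading term x²: subtract (½)·f_2 from x² + 5/2xy² - 11xy - x - 3/2y² + 4y → 5/2xy² - 17/2xy - 4x - 3/2y² + 5/2y + 4
  leading term xy²: subtract (-5/2y)·f_1 from 5/2xy² - 17/2xy - 4x - 3/2y² + 5/2y + 4 → -11xy - 4x + 37/2y² + 5y + 4
  leading term xy: subtract (11)·f_1 from -11xy - 4x + 37/2y² + 5y + 4 → 7x + 37/2y² - 83y - 7
  leading term x: no divisor's leading term divides it; move 7x to the remainder.
  leading term y²: no divisor's leading term divides it; move 37/2y² to the remainder.
  leading term y: no divisor's leading term divides it; move -83y to the remainder.
  leading term 1: no divisor's leading term divides it; move -7 to the remainder.
  remainder 7x + 37/2y² - 83y - 7 ≠ 0; add h_4 = 7x + 37/2y² - 83y - 7 to the basis.

S(f_1,f_3): lcm = xy. S = 36/35x - 5/28y² - 53/7y - 36/35.
  leading term x: subtract (36/245)·h_4 from 36/35x - 5/28y² - 53/7y - 36/35 → -2839/980y² + 1133/245y
  leading term y²: no divisor's leading term divides it; move -2839/980y² to the remainder.
  leading term y: no divisor's leading term divides it; move 1133/245y to the remainder.
  remainder -2839/980y² + 1133/245y ≠ 0; add h_5 = -2839/980y² + 1133/245y to the basis.

S(f_2,f_3): lcm = x²y. S = 1/35x² - 75/28xy² + 24/7xy - 1/35x + 3/2y² - 4y.
  leading term x²: subtract (1/70)·f_2 from 1/35x² - 75/28xy² + 24/7xy - 1/35x + 3/2y² - 4y → -75/28xy² + 7/2xy - 4/35x + 3/2y² - 283/70y + 4/35
  leading term xy²: subtract (75/28y)·f_1 from -75/28xy² + 7/2xy - 4/35x + 3/2y² - 283/70y + 4/35 → 173/28xy - 4/35x - 279/14y² - 941/140y + 4/35
  leading term xy: subtract (-173/28)·f_1 from 173/28xy - 4/35x - 279/14y² - 941/140y + 4/35 → -881/140x - 279/14y² + 5979/140y + 881/140
  leading term x: subtract (-881/980)·h_4 from -881/140x - 279/14y² + 5979/140y + 881/140 → -6463/1960y² - 3127/98y
  leading term y²: subtract (6463/5678)·h_5 from -6463/1960y² - 3127/98y → -3693596/99365y
  leading term y: no divisor's leading term divides it; move -3693596/99365y to the remainder.
  remainder -3693596/99365y ≠ 0; add h_6 = -3693596/99365y to the basis.

The other S-polynomials (S(f_1,h_4), S(f_2,h_4), S(f_3,h_4), S(f_1,h_5), S(f_2,h_5), S(f_3,h_5), S(h_4,h_5), S(f_1,h_6), S(f_2,h_6), S(f_3,h_6), S(h_4,h_6), S(h_5,h_6)) all reduce to 0 modulo the current basis, so we have a Gröbner basis.
Inter-reduce: drop elements whose leading term is divisible by another's, tail-reduce, and make monic.
Reduced Gröbner basis: {x - 1, y}.
Label its elements g_1 = x - 1, g_2 = y.

Reduce p = 2x² - x - 1 modulo G:
  leading term x²: subtract (2x)·g_1 from 2x² - x - 1 → x - 1
  leading term x: subtract (1)·g_1 from x - 1 → 0
  normal form = 0.
Since the normal form is 0, p ∈ I.

2x² - x - 1 lies in I (it reduces to 0).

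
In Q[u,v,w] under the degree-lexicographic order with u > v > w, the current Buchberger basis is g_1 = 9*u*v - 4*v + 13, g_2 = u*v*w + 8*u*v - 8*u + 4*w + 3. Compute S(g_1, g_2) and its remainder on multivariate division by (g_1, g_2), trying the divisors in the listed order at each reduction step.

S(g_1, g_2) = -8*u*v - 4/9*v*w + 8*u - 23/9*w - 3; remainder on division = -4/9*v*w + 8*u - 32/9*v - 23/9*w + 77/9.

lcm(LM(g_1), LM(g_2)) = u*v*w.
S = (lcm/LT(g_1))·g_1 − (lcm/LT(g_2))·g_2 = -8*u*v - 4/9*v*w + 8*u - 23/9*w - 3.
Reduce S modulo (g_1, g_2) in that order:
  leading term u*v: subtract (-8/9)·g_1 from -8*u*v - 4/9*v*w + 8*u - 23/9*w - 3 → -4/9*v*w + 8*u - 32/9*v - 23/9*w + 77/9
  leading term v*w: no divisor's leading term divides it; move -4/9*v*w to the remainder.
  leading term u: no divisor's leading term divides it; move 8*u to the remainder.
  leading term v: no divisor's leading term divides it; move -32/9*v to the remainder.
  leading term w: no divisor's leading term divides it; move -23/9*w to the remainder.
  leading term 1: no divisor's leading term divides it; move 77/9 to the remainder.
The remainder -4/9*v*w + 8*u - 32/9*v - 23/9*w + 77/9 is nonzero, so it would be added as the next basis element.
This is the inner loop of Buchberger's algorithm — each nonzero remainder becomes a new basis element.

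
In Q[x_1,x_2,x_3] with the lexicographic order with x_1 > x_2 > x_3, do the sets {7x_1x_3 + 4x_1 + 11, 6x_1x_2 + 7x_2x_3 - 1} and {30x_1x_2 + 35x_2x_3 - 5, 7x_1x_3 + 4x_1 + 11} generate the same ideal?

Equality of ideals is decidable: compute both reduced Gröbner bases (unique for the ordering) and check whether they agree.
Buchberger on the first generating set:
f_1 = 7x_1x_3 + 4x_1 + 11, LT = x_1x_3.
f_2 = 6x_1x_2 + 7x_2x_3 - 1, LT = x_1x_2.

S(f_1,f_2): lcm = x_1x_2x_3. S = \tfrac{4}{7}x_1x_2 - \tfrac{7}{6}x_2x_3^{2} + \tfrac{11}{7}x_2 + \tfrac{1}{6}x_3.
  leading term x_1x_2: subtract (\tfrac{2}{21})·f_2 from \tfrac{4}{7}x_1x_2 - \tfrac{7}{6}x_2x_3^{2} + \tfrac{11}{7}x_2 + \tfrac{1}{6}x_3 → -\tfrac{7}{6}x_2x_3^{2} - \tfrac{2}{3}x_2x_3 + \tfrac{11}{7}x_2 + \tfrac{1}{6}x_3 + \tfrac{2}{21}
  leading term x_2x_3^{2}: no divisor's leading term divides it; move -\tfrac{7}{6}x_2x_3^{2} to the remainder.
  leading term x_2x_3: no divisor's leading term divides it; move -\tfrac{2}{3}x_2x_3 to the remainder.
  leading term x_2: no divisor's leading term divides it; move \tfrac{11}{7}x_2 to the remainder.
  leading term x_3: no divisor's leading term divides it; move \tfrac{1}{6}x_3 to the remainder.
  leading term 1: no divisor's leading term divides it; move \tfrac{2}{21} to the remainder.
  remainder -\tfrac{7}{6}x_2x_3^{2} - \tfrac{2}{3}x_2x_3 + \tfrac{11}{7}x_2 + \tfrac{1}{6}x_3 + \tfrac{2}{21} ≠ 0; add g_3 = -\tfrac{7}{6}x_2x_3^{2} - \tfrac{2}{3}x_2x_3 + \tfrac{11}{7}x_2 + \tfrac{1}{6}x_3 + \tfrac{2}{21} to the basis.

S(f_1,g_3): lcm = x_1x_2x_3^{2}. S = \tfrac{66}{49}x_1x_2 + \tfrac{1}{7}x_1x_3 + \tfrac{4}{49}x_1 + \tfrac{11}{7}x_2x_3.
  leading term x_1x_2: subtract (\tfrac{11}{49})·f_2 from \tfrac{66}{49}x_1x_2 + \tfrac{1}{7}x_1x_3 + \tfrac{4}{49}x_1 + \tfrac{11}{7}x_2x_3 → \tfrac{1}{7}x_1x_3 + \tfrac{4}{49}x_1 + \tfrac{11}{49}
  leading term x_1x_3: subtract (\tfrac{1}{49})·f_1 from \tfrac{1}{7}x_1x_3 + \tfrac{4}{49}x_1 + \tfrac{11}{49} → 0
  remainder 0.

S(f_2,g_3): lcm = x_1x_2x_3^{2}. S = -\tfrac{4}{7}x_1x_2x_3 + \tfrac{66}{49}x_1x_2 + \tfrac{1}{7}x_1x_3 + \tfrac{4}{49}x_1 + \tfrac{7}{6}x_2x_3^{3} - \tfrac{1}{6}x_3^{2}.
  leading term x_1x_2x_3: subtract (-\tfrac{4}{49}x_2)·f_1 from -\tfrac{4}{7}x_1x_2x_3 + \tfrac{66}{49}x_1x_2 + \tfrac{1}{7}x_1x_3 + \tfrac{4}{49}x_1 + \tfrac{7}{6}x_2x_3^{3} - \tfrac{1}{6}x_3^{2} → \tfrac{82}{49}x_1x_2 + \tfrac{1}{7}x_1x_3 + \tfrac{4}{49}x_1 + \tfrac{7}{6}x_2x_3^{3} + \tfrac{44}{49}x_2 - \tfrac{1}{6}x_3^{2}
  leading term x_1x_2: subtract (\tfrac{41}{147})·f_2 from \tfrac{82}{49}x_1x_2 + \tfrac{1}{7}x_1x_3 + \tfrac{4}{49}x_1 + \tfrac{7}{6}x_2x_3^{3} + \tfrac{44}{49}x_2 - \tfrac{1}{6}x_3^{2} → \tfrac{1}{7}x_1x_3 + \tfrac{4}{49}x_1 + \tfrac{7}{6}x_2x_3^{3} - \tfrac{41}{21}x_2x_3 + \tfrac{44}{49}x_2 - \tfrac{1}{6}x_3^{2} + \tfrac{41}{147}
  leading term x_1x_3: subtract (\tfrac{1}{49})·f_1 from \tfrac{1}{7}x_1x_3 + \tfrac{4}{49}x_1 + \tfrac{7}{6}x_2x_3^{3} - \tfrac{41}{21}x_2x_3 + \tfrac{44}{49}x_2 - \tfrac{1}{6}x_3^{2} + \tfrac{41}{147} → \tfrac{7}{6}x_2x_3^{3} - \tfrac{41}{21}x_2x_3 + \tfrac{44}{49}x_2 - \tfrac{1}{6}x_3^{2} + \tfrac{8}{147}
  leading term x_2x_3^{3}: subtract (-x_3)·g_3 from \tfrac{7}{6}x_2x_3^{3} - \tfrac{41}{21}x_2x_3 + \tfrac{44}{49}x_2 - \tfrac{1}{6}x_3^{2} + \tfrac{8}{147} → -\tfrac{2}{3}x_2x_3^{2} - \tfrac{8}{21}x_2x_3 + \tfrac{44}{49}x_2 + \tfrac{2}{21}x_3 + \tfrac{8}{147}
  leading term x_2x_3^{2}: subtract (\tfrac{4}{7})·g_3 from -\tfrac{2}{3}x_2x_3^{2} - \tfrac{8}{21}x_2x_3 + \tfrac{44}{49}x_2 + \tfrac{2}{21}x_3 + \tfrac{8}{147} → 0
  remainder 0.

Every S-polynomial of the final basis reduces to 0, so we have a Gröbner basis.
Inter-reduce: drop elements whose leading term is divisible by another's, tail-reduce, and make monic.
Reduced Gröbner basis: {x_1x_2 + \tfrac{7}{6}x_2x_3 - \tfrac{1}{6}, x_1x_3 + \tfrac{4}{7}x_1 + \tfrac{11}{7}, x_2x_3^{2} + \tfrac{4}{7}x_2x_3 - \tfrac{66}{49}x_2 - \tfrac{1}{7}x_3 - \tfrac{4}{49}}.

Buchberger on the second generating set:
h_1 = 30x_1x_2 + 35x_2x_3 - 5, LT = x_1x_2.
h_2 = 7x_1x_3 + 4x_1 + 11, LT = x_1x_3.

S(h_1,h_2): lcm = x_1x_2x_3. S = -\tfrac{4}{7}x_1x_2 + \tfrac{7}{6}x_2x_3^{2} - \tfrac{11}{7}x_2 - \tfrac{1}{6}x_3.
  leading term x_1x_2: subtract (-\tfrac{2}{105})·h_1 from -\tfrac{4}{7}x_1x_2 + \tfrac{7}{6}x_2x_3^{2} - \tfrac{11}{7}x_2 - \tfrac{1}{6}x_3 → \tfrac{7}{6}x_2x_3^{2} + \tfrac{2}{3}x_2x_3 - \tfrac{11}{7}x_2 - \tfrac{1}{6}x_3 - \tfrac{2}{21}
  leading term x_2x_3^{2}: no divisor's leading term divides it; move \tfrac{7}{6}x_2x_3^{2} to the remainder.
  leading term x_2x_3: no divisor's leading term divides it; move \tfrac{2}{3}x_2x_3 to the remainder.
  leading term x_2: no divisor's leading term divides it; move -\tfrac{11}{7}x_2 to the remainder.
  leading term x_3: no divisor's leading term divides it; move -\tfrac{1}{6}x_3 to the remainder.
  leading term 1: no divisor's leading term divides it; move -\tfrac{2}{21} to the remainder.
  remainder \tfrac{7}{6}x_2x_3^{2} + \tfrac{2}{3}x_2x_3 - \tfrac{11}{7}x_2 - \tfrac{1}{6}x_3 - \tfrac{2}{21} ≠ 0; add k_3 = \tfrac{7}{6}x_2x_3^{2} + \tfrac{2}{3}x_2x_3 - \tfrac{11}{7}x_2 - \tfrac{1}{6}x_3 - \tfrac{2}{21} to the basis.

S(h_1,k_3): lcm = x_1x_2x_3^{2}. S = -\tfrac{4}{7}x_1x_2x_3 + \tfrac{66}{49}x_1x_2 + \tfrac{1}{7}x_1x_3 + \tfrac{4}{49}x_1 + \tfrac{7}{6}x_2x_3^{3} - \tfrac{1}{6}x_3^{2}.
  leading term x_1x_2x_3: subtract (-\tfrac{2}{105}x_3)·h_1 from -\tfrac{4}{7}x_1x_2x_3 + \tfrac{66}{49}x_1x_2 + \tfrac{1}{7}x_1x_3 + \tfrac{4}{49}x_1 + \tfrac{7}{6}x_2x_3^{3} - \tfrac{1}{6}x_3^{2} → \tfrac{66}{49}x_1x_2 + \tfrac{1}{7}x_1x_3 + \tfrac{4}{49}x_1 + \tfrac{7}{6}x_2x_3^{3} + \tfrac{2}{3}x_2x_3^{2} - \tfrac{1}{6}x_3^{2} - \tfrac{2}{21}x_3
  leading term x_1x_2: subtract (\tfrac{11}{245})·h_1 from \tfrac{66}{49}x_1x_2 + \tfrac{1}{7}x_1x_3 + \tfrac{4}{49}x_1 + \tfrac{7}{6}x_2x_3^{3} + \tfrac{2}{3}x_2x_3^{2} - \tfrac{1}{6}x_3^{2} - \tfrac{2}{21}x_3 → \tfrac{1}{7}x_1x_3 + \tfrac{4}{49}x_1 + \tfrac{7}{6}x_2x_3^{3} + \tfrac{2}{3}x_2x_3^{2} - \tfrac{11}{7}x_2x_3 - \tfrac{1}{6}x_3^{2} - \tfrac{2}{21}x_3 + \tfrac{11}{49}
  leading term x_1x_3: subtract (\tfrac{1}{49})·h_2 from \tfrac{1}{7}x_1x_3 + \tfrac{4}{49}x_1 + \tfrac{7}{6}x_2x_3^{3} + \tfrac{2}{3}x_2x_3^{2} - \tfrac{11}{7}x_2x_3 - \tfrac{1}{6}x_3^{2} - \tfrac{2}{21}x_3 + \tfrac{11}{49} → \tfrac{7}{6}x_2x_3^{3} + \tfrac{2}{3}x_2x_3^{2} - \tfrac{11}{7}x_2x_3 - \tfrac{1}{6}x_3^{2} - \tfrac{2}{21}x_3
  leading term x_2x_3^{3}: subtract (x_3)·k_3 from \tfrac{7}{6}x_2x_3^{3} + \tfrac{2}{3}x_2x_3^{2} - \tfrac{11}{7}x_2x_3 - \tfrac{1}{6}x_3^{2} - \tfrac{2}{21}x_3 → 0
  remainder 0.

S(h_2,k_3): lcm = x_1x_2x_3^{2}. S = \tfrac{66}{49}x_1x_2 + \tfrac{1}{7}x_1x_3 + \tfrac{4}{49}x_1 + \tfrac{11}{7}x_2x_3.
  leading term x_1x_2: subtract (\tfrac{11}{245})·h_1 from \tfrac{66}{49}x_1x_2 + \tfrac{1}{7}x_1x_3 + \tfrac{4}{49}x_1 + \tfrac{11}{7}x_2x_3 → \tfrac{1}{7}x_1x_3 + \tfrac{4}{49}x_1 + \tfrac{11}{49}
  leading term x_1x_3: subtract (\tfrac{1}{49})·h_2 from \tfrac{1}{7}x_1x_3 + \tfrac{4}{49}x_1 + \tfrac{11}{49} → 0
  remainder 0.

Every S-polynomial of the final basis reduces to 0, so we have a Gröbner basis.
Inter-reduce: drop elements whose leading term is divisible by another's, tail-reduce, and make monic.
Reduced Gröbner basis: {x_1x_2 + \tfrac{7}{6}x_2x_3 - \tfrac{1}{6}, x_1x_3 + \tfrac{4}{7}x_1 + \tfrac{11}{7}, x_2x_3^{2} + \tfrac{4}{7}x_2x_3 - \tfrac{66}{49}x_2 - \tfrac{1}{7}x_3 - \tfrac{4}{49}}.

Same reduced basis, so the two generating sets span the same ideal.

Yes, the ideals are equal.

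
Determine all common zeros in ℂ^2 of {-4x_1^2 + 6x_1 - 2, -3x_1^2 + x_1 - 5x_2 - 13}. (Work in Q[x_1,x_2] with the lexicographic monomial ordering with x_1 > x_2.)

Compute a lex Gröbner basis by Buchberger's algorithm.
f_1 = -4x_1^2 + 6x_1 - 2, LT = x_1^2.
f_2 = -3x_1^2 + x_1 - 5x_2 - 13, LT = x_1^2.

S(f_1,f_2): lcm = x_1^2. S = -7/6x_1 - 5/3x_2 - 23/6.
  leading term x_1: no divisor's leading term divides it; move -7/6x_1 to the remainder.
  leading term x_2: no divisor's leading term divides it; move -5/3x_2 to the remainder.
  leading term 1: no divisor's leading term divides it; move -23/6 to the remainder.
  remainder -7/6x_1 - 5/3x_2 - 23/6 ≠ 0; add h_3 = -7/6x_1 - 5/3x_2 - 23/6 to the basis.

S(f_1,h_3): lcm = x_1^2. S = -10/7x_1x_2 - 67/14x_1 + 1/2.
  leading term x_1x_2: subtract (60/49x_2)·h_3 from -10/7x_1x_2 - 67/14x_1 + 1/2 → -67/14x_1 + 100/49x_2^2 + 230/49x_2 + 1/2
  leading term x_1: subtract (201/49)·h_3 from -67/14x_1 + 100/49x_2^2 + 230/49x_2 + 1/2 → 100/49x_2^2 + 565/49x_2 + 795/49
  leading term x_2^2: no divisor's leading term divides it; move 100/49x_2^2 to the remainder.
  leading term x_2: no divisor's leading term divides it; move 565/49x_2 to the remainder.
  leading term 1: no divisor's leading term divides it; move 795/49 to the remainder.
  remainder 100/49x_2^2 + 565/49x_2 + 795/49 ≠ 0; add h_4 = 100/49x_2^2 + 565/49x_2 + 795/49 to the basis.

The other S-polynomials (S(f_2,h_3), S(f_1,h_4), S(f_2,h_4), S(h_3,h_4)) all reduce to 0 modulo the current basis, so we have a Gröbner basis.
Inter-reduce: drop elements whose leading term is divisible by another's, tail-reduce, and make monic.
Reduced Gröbner basis: {x_1 + 10/7x_2 + 23/7, x_2^2 + 113/20x_2 + 159/20}.

From the last basis element, x_2^2 + 113/20x_2 + 159/20 = 0, so x_2 takes values in {-3, -53/20}. Each choice, substituted upward through the basis, yields the corresponding point(s) of the solution set.
  x_2 = -3: the earlier basis element becomes x_1 - 1 = 0, giving x_1 = 1 — point (1, -3).
  x_2 = -53/20: the earlier basis element becomes x_1 - 1/2 = 0, giving x_1 = 1/2 — point (1/2, -53/20).
Substituting each solution back into the original system confirms all equations vanish.

{(1, -3), (1/2, -53/20)}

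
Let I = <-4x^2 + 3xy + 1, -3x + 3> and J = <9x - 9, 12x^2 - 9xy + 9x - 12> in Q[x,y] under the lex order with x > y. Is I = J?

Yes, the ideals are equal.

For a fixed monomial order, each ideal has a unique reduced Gröbner basis; comparing bases decides equality.
Buchberger on the first generating set:
f_1 = -4x^2 + 3xy + 1, LT = x^2.
f_2 = -3x + 3, LT = x.

S(f_1,f_2): lcm = x^2. S = -3/4xy + x - 1/4.
  reduce S modulo (f_1, f_2):
  remainder -3/4y + 3/4 ≠ 0; add g_3 = -3/4y + 3/4 to the basis.

The other S-polynomials (S(f_1,g_3), S(f_2,g_3)) all reduce to 0 modulo the current basis, so we have a Gröbner basis.
Inter-reduce: drop elements whose leading term is divisible by another's, tail-reduce, and make monic.
Reduced Gröbner basis: {x - 1, y - 1}.

Buchberger on the second generating set:
h_1 = 9x - 9, LT = x.
h_2 = 12x^2 - 9xy + 9x - 12, LT = x^2.

S(h_1,h_2): lcm = x^2. S = 3/4xy - 7/4x + 1.
  reduce S modulo (h_1, h_2):
  remainder 3/4y - 3/4 ≠ 0; add k_3 = 3/4y - 3/4 to the basis.

The other S-polynomials (S(h_1,k_3), S(h_2,k_3)) all reduce to 0 modulo the current basis, so we have a Gröbner basis.
Inter-reduce: drop elements whose leading term is divisible by another's, tail-reduce, and make monic.
Reduced Gröbner basis: {x - 1, y - 1}.

The two bases agree; hence the ideals are identical.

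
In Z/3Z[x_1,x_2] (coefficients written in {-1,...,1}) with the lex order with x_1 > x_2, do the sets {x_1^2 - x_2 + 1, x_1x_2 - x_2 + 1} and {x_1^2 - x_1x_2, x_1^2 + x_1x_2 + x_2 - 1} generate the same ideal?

Since reduced Gröbner bases are canonical representatives of ideals under a given ordering, it suffices to compute and compare them.
Buchberger on the first generating set:
f_1 = x_1^2 - x_2 + 1, LT = x_1^2.
f_2 = x_1x_2 - x_2 + 1, LT = x_1x_2.

S(f_1,f_2): lcm = x_1^2x_2. S = x_1x_2 - x_1 - x_2^2 + x_2.
  reduce S modulo (f_1, f_2):
  remainder -x_1 - x_2^2 - x_2 - 1 ≠ 0; add g_3 = -x_1 - x_2^2 - x_2 - 1 to the basis.

S(f_2,g_3): lcm = x_1x_2. S = -x_2^3 - x_2^2 + x_2 + 1.
  reduce S modulo (f_1, f_2, g_3):
  remainder -x_2^3 - x_2^2 + x_2 + 1 ≠ 0; add g_4 = -x_2^3 - x_2^2 + x_2 + 1 to the basis.

The other S-polynomials (S(f_1,g_3), S(f_1,g_4), S(f_2,g_4), S(g_3,g_4)) all reduce to 0 modulo the current basis, so we have a Gröbner basis.
Inter-reduce: drop elements whose leading term is divisible by another's, tail-reduce, and make monic.
Reduced Gröbner basis: {x_1 + x_2^2 + x_2 + 1, x_2^3 + x_2^2 - x_2 - 1}.

Buchberger on the second generating set:
h_1 = x_1^2 - x_1x_2, LT = x_1^2.
h_2 = x_1^2 + x_1x_2 + x_2 - 1, LT = x_1^2.

S(h_1,h_2): lcm = x_1^2. S = x_1x_2 - x_2 + 1.
  reduce S modulo (h_1, h_2):
  remainder x_1x_2 - x_2 + 1 ≠ 0; add k_3 = x_1x_2 - x_2 + 1 to the basis.

S(h_1,k_3): lcm = x_1^2x_2. S = -x_1x_2^2 + x_1x_2 - x_1.
  reduce S modulo (h_1, h_2, k_3):
  remainder -x_1 - x_2^2 - x_2 - 1 ≠ 0; add k_4 = -x_1 - x_2^2 - x_2 - 1 to the basis.

S(k_3,k_4): lcm = x_1x_2. S = -x_2^3 - x_2^2 + x_2 + 1.
  reduce S modulo (h_1, h_2, k_3, k_4):
  remainder -x_2^3 - x_2^2 + x_2 + 1 ≠ 0; add k_5 = -x_2^3 - x_2^2 + x_2 + 1 to the basis.

The other S-polynomials (S(h_2,k_3), S(h_1,k_4), S(h_2,k_4), S(h_1,k_5), S(h_2,k_5), S(k_3,k_5), S(k_4,k_5)) all reduce to 0 modulo the current basis, so we have a Gröbner basis.
Inter-reduce: drop elements whose leading term is divisible by another's, tail-reduce, and make monic.
Reduced Gröbner basis: {x_1 + x_2^2 + x_2 + 1, x_2^3 + x_2^2 - x_2 - 1}.

Same reduced basis, so the two generating sets span the same ideal.

Yes, the ideals are equal.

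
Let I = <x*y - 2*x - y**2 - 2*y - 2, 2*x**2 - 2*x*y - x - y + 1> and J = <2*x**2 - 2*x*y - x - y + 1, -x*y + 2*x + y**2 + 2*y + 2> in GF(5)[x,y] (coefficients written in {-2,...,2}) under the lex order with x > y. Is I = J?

Two ideals are equal iff their reduced Gröbner bases coincide (the reduced basis is unique for a fixed ordering).
Buchberger on the first generating set:
f_1 = x*y - 2*x - y**2 - 2*y - 2, LT = x*y.
f_2 = 2*x**2 - 2*x*y - x - y + 1, LT = x**2.

S(f_1,f_2): lcm = x**2*y. S = -2*x**2 + x*y - 2*x - 2*y**2 + 2*y.
  reduce S modulo (f_1, f_2):
  remainder 2*y**2 - y - 1 ≠ 0; add g_3 = 2*y**2 - y - 1 to the basis.

The other S-polynomials (S(f_1,g_3), S(f_2,g_3)) all reduce to 0 modulo the current basis, so we have a Gröbner basis.
Inter-reduce: drop elements whose leading term is divisible by another's, tail-reduce, and make monic.
Reduced Gröbner basis: {x**2 + 2*y - 2, x*y - 2*x, y**2 + 2*y + 2}.

Buchberger on the second generating set:
h_1 = 2*x**2 - 2*x*y - x - y + 1, LT = x**2.
h_2 = -x*y + 2*x + y**2 + 2*y + 2, LT = x*y.

S(h_1,h_2): lcm = x**2*y. S = 2*x**2 - x*y + 2*x + 2*y**2 - 2*y.
  reduce S modulo (h_1, h_2):
  remainder -2*y**2 + y + 1 ≠ 0; add k_3 = -2*y**2 + y + 1 to the basis.

The other S-polynomials (S(h_1,k_3), S(h_2,k_3)) all reduce to 0 modulo the current basis, so we have a Gröbner basis.
Inter-reduce: drop elements whose leading term is divisible by another's, tail-reduce, and make monic.
Reduced Gröbner basis: {x**2 + 2*y - 2, x*y - 2*x, y**2 + 2*y + 2}.

These coincide, so the ideals are equal.

Yes, the ideals are equal.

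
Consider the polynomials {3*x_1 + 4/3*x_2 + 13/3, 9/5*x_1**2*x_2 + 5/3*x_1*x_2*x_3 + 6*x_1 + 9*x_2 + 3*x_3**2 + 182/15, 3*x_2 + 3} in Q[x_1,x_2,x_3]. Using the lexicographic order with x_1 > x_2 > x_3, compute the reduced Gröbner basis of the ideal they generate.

f_1 = 3*x_1 + 4/3*x_2 + 13/3, LT = x_1.
f_2 = 9/5*x_1**2*x_2 + 5/3*x_1*x_2*x_3 + 6*x_1 + 9*x_2 + 3*x_3**2 + 182/15, LT = x_1**2*x_2.
f_3 = 3*x_2 + 3, LT = x_2.

S(f_1,f_2): lcm = x_1**2*x_2. S = 4/9*x_1*x_2**2 - 25/27*x_1*x_2*x_3 + 13/9*x_1*x_2 - 10/3*x_1 - 5*x_2 - 5/3*x_3**2 - 182/27.
  leading term x_1*x_2**2: subtract (4/27*x_2**2)·f_1 from 4/9*x_1*x_2**2 - 25/27*x_1*x_2*x_3 + 13/9*x_1*x_2 - 10/3*x_1 - 5*x_2 - 5/3*x_3**2 - 182/27 → -25/27*x_1*x_2*x_3 + 13/9*x_1*x_2 - 10/3*x_1 - 16/81*x_2**3 - 52/81*x_2**2 - 5*x_2 - 5/3*x_3**2 - 182/27
  leading term x_1*x_2*x_3: subtract (-25/81*x_2*x_3)·f_1 from -25/27*x_1*x_2*x_3 + 13/9*x_1*x_2 - 10/3*x_1 - 16/81*x_2**3 - 52/81*x_2**2 - 5*x_2 - 5/3*x_3**2 - 182/27 → 13/9*x_1*x_2 - 10/3*x_1 - 16/81*x_2**3 + 100/243*x_2**2*x_3 - 52/81*x_2**2 + 325/243*x_2*x_3 - 5*x_2 - 5/3*x_3**2 - 182/27
  leading term x_1*x_2: subtract (13/27*x_2)·f_1 from 13/9*x_1*x_2 - 10/3*x_1 - 16/81*x_2**3 + 100/243*x_2**2*x_3 - 52/81*x_2**2 + 325/243*x_2*x_3 - 5*x_2 - 5/3*x_3**2 - 182/27 → -10/3*x_1 - 16/81*x_2**3 + 100/243*x_2**2*x_3 - 104/81*x_2**2 + 325/243*x_2*x_3 - 574/81*x_2 - 5/3*x_3**2 - 182/27
  leading term x_1: subtract (-10/9)·f_1 from -10/3*x_1 - 16/81*x_2**3 + 100/243*x_2**2*x_3 - 104/81*x_2**2 + 325/243*x_2*x_3 - 574/81*x_2 - 5/3*x_3**2 - 182/27 → -16/81*x_2**3 + 100/243*x_2**2*x_3 - 104/81*x_2**2 + 325/243*x_2*x_3 - 454/81*x_2 - 5/3*x_3**2 - 52/27
  leading term x_2**3: subtract (-16/243*x_2**2)·f_3 from -16/81*x_2**3 + 100/243*x_2**2*x_3 - 104/81*x_2**2 + 325/243*x_2*x_3 - 454/81*x_2 - 5/3*x_3**2 - 52/27 → 100/243*x_2**2*x_3 - 88/81*x_2**2 + 325/243*x_2*x_3 - 454/81*x_2 - 5/3*x_3**2 - 52/27
  leading term x_2**2*x_3: subtract (100/729*x_2*x_3)·f_3 from 100/243*x_2**2*x_3 - 88/81*x_2**2 + 325/243*x_2*x_3 - 454/81*x_2 - 5/3*x_3**2 - 52/27 → -88/81*x_2**2 + 25/27*x_2*x_3 - 454/81*x_2 - 5/3*x_3**2 - 52/27
  leading term x_2**2: subtract (-88/243*x_2)·f_3 from -88/81*x_2**2 + 25/27*x_2*x_3 - 454/81*x_2 - 5/3*x_3**2 - 52/27 → 25/27*x_2*x_3 - 122/27*x_2 - 5/3*x_3**2 - 52/27
  leading term x_2*x_3: subtract (25/81*x_3)·f_3 from 25/27*x_2*x_3 - 122/27*x_2 - 5/3*x_3**2 - 52/27 → -122/27*x_2 - 5/3*x_3**2 - 25/27*x_3 - 52/27
  leading term x_2: subtract (-122/81)·f_3 from -122/27*x_2 - 5/3*x_3**2 - 25/27*x_3 - 52/27 → -5/3*x_3**2 - 25/27*x_3 + 70/27
  leading term x_3**2: no divisor's leading term divides it; move -5/3*x_3**2 to the remainder.
  leading term x_3: no divisor's leading term divides it; move -25/27*x_3 to the remainder.
  leading term 1: no divisor's leading term divides it; move 70/27 to the remainder.
  remainder -5/3*x_3**2 - 25/27*x_3 + 70/27 ≠ 0; add g_4 = -5/3*x_3**2 - 25/27*x_3 + 70/27 to the basis.

The other S-polynomials (S(f_1,f_3), S(f_2,f_3), S(f_1,g_4), S(f_2,g_4), S(f_3,g_4)) all reduce to 0 modulo the current basis, so we have a Gröbner basis.
Inter-reduce: drop elements whose leading term is divisible by another's, tail-reduce, and make monic.

G = {x_1 + 1, x_2 + 1, x_3**2 + 5/9*x_3 - 14/9}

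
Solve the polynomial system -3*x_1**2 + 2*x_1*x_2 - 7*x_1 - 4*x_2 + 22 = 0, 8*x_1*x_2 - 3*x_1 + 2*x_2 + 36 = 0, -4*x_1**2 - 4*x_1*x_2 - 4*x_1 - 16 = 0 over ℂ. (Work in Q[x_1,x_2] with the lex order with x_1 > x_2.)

{(-2, 3)}

Compute a lex Gröbner basis by Buchberger's algorithm.
f_1 = -3*x_1**2 + 2*x_1*x_2 - 7*x_1 - 4*x_2 + 22, LT = x_1**2.
f_2 = 8*x_1*x_2 - 3*x_1 + 2*x_2 + 36, LT = x_1*x_2.
f_3 = -4*x_1**2 - 4*x_1*x_2 - 4*x_1 - 16, LT = x_1**2.

S(f_1,f_2): lcm = x_1**2*x_2. S = 3/8*x_1**2 - 2/3*x_1*x_2**2 + 25/12*x_1*x_2 - 9/2*x_1 + 4/3*x_2**2 - 22/3*x_2.
  leading term x_1**2: subtract (-1/8)·f_1 from 3/8*x_1**2 - 2/3*x_1*x_2**2 + 25/12*x_1*x_2 - 9/2*x_1 + 4/3*x_2**2 - 22/3*x_2 → -2/3*x_1*x_2**2 + 7/3*x_1*x_2 - 43/8*x_1 + 4/3*x_2**2 - 47/6*x_2 + 11/4
  leading term x_1*x_2**2: subtract (-1/12*x_2)·f_2 from -2/3*x_1*x_2**2 + 7/3*x_1*x_2 - 43/8*x_1 + 4/3*x_2**2 - 47/6*x_2 + 11/4 → 25/12*x_1*x_2 - 43/8*x_1 + 3/2*x_2**2 - 29/6*x_2 + 11/4
  leading term x_1*x_2: subtract (25/96)·f_2 from 25/12*x_1*x_2 - 43/8*x_1 + 3/2*x_2**2 - 29/6*x_2 + 11/4 → -147/32*x_1 + 3/2*x_2**2 - 257/48*x_2 - 53/8
  leading term x_1: no divisor's leading term divides it; move -147/32*x_1 to the remainder.
  leading term x_2**2: no divisor's leading term divides it; move 3/2*x_2**2 to the remainder.
  leading term x_2: no divisor's leading term divides it; move -257/48*x_2 to the remainder.
  leading term 1: no divisor's leading term divides it; move -53/8 to the remainder.
  remainder -147/32*x_1 + 3/2*x_2**2 - 257/48*x_2 - 53/8 ≠ 0; add h_4 = -147/32*x_1 + 3/2*x_2**2 - 257/48*x_2 - 53/8 to the basis.

S(f_1,f_3): lcm = x_1**2. S = -5/3*x_1*x_2 + 4/3*x_1 + 4/3*x_2 - 34/3.
  leading term x_1*x_2: subtract (-5/24)·f_2 from -5/3*x_1*x_2 + 4/3*x_1 + 4/3*x_2 - 34/3 → 17/24*x_1 + 7/4*x_2 - 23/6
  leading term x_1: subtract (-68/441)·h_4 from 17/24*x_1 + 7/4*x_2 - 23/6 → 34/147*x_2**2 + 1223/1323*x_2 - 2141/441
  leading term x_2**2: no divisor's leading term divides it; move 34/147*x_2**2 to the remainder.
  leading term x_2: no divisor's leading term divides it; move 1223/1323*x_2 to the remainder.
  leading term 1: no divisor's leading term divides it; move -2141/441 to the remainder.
  remainder 34/147*x_2**2 + 1223/1323*x_2 - 2141/441 ≠ 0; add h_5 = 34/147*x_2**2 + 1223/1323*x_2 - 2141/441 to the basis.

S(f_2,f_3): lcm = x_1**2*x_2. S = -3/8*x_1**2 - x_1*x_2**2 - 3/4*x_1*x_2 + 9/2*x_1 - 4*x_2.
  leading term x_1**2: subtract (1/8)·f_1 from -3/8*x_1**2 - x_1*x_2**2 - 3/4*x_1*x_2 + 9/2*x_1 - 4*x_2 → -x_1*x_2**2 - x_1*x_2 + 43/8*x_1 - 7/2*x_2 - 11/4
  leading term x_1*x_2**2: subtract (-1/8*x_2)·f_2 from -x_1*x_2**2 - x_1*x_2 + 43/8*x_1 - 7/2*x_2 - 11/4 → -11/8*x_1*x_2 + 43/8*x_1 + 1/4*x_2**2 + x_2 - 11/4
  leading term x_1*x_2: subtract (-11/64)·f_2 from -11/8*x_1*x_2 + 43/8*x_1 + 1/4*x_2**2 + x_2 - 11/4 → 311/64*x_1 + 1/4*x_2**2 + 43/32*x_2 + 55/16
  leading term x_1: subtract (-311/294)·h_4 from 311/64*x_1 + 1/4*x_2**2 + 43/32*x_2 + 55/16 → 90/49*x_2**2 - 15241/3528*x_2 - 4199/1176
  leading term x_2**2: subtract (135/17)·h_5 from 90/49*x_2**2 - 15241/3528*x_2 - 4199/1176 → -14273/1224*x_2 + 14273/408
  leading term x_2: no divisor's leading term divides it; move -14273/1224*x_2 to the remainder.
  leading term 1: no divisor's leading term divides it; move 14273/408 to the remainder.
  remainder -14273/1224*x_2 + 14273/408 ≠ 0; add h_6 = -14273/1224*x_2 + 14273/408 to the basis.

The other S-polynomials (S(f_1,h_4), S(f_2,h_4), S(f_3,h_4), S(f_1,h_5), S(f_2,h_5), S(f_3,h_5), S(h_4,h_5), S(f_1,h_6), S(f_2,h_6), S(f_3,h_6), S(h_4,h_6), S(h_5,h_6)) all reduce to 0 modulo the current basis, so we have a Gröbner basis.
Inter-reduce: drop elements whose leading term is divisible by another's, tail-reduce, and make monic.
Reduced Gröbner basis: {x_1 + 2, x_2 - 3}.

The lex basis is triangular: the last element involves only x_2. Solving x_2 - 3 = 0 gives x_2 ∈ {3}; substituting each value into the earlier elements determines the remaining variables.
  x_2 = 3: the earlier basis element becomes x_1 + 2 = 0, giving x_1 = -2 — point (-2, 3).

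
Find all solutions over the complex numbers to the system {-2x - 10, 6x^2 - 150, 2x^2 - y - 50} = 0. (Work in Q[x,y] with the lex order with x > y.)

Compute a lex Gröbner basis by Buchberger's algorithm.
f_1 = -2x - 10, LT = x.
f_2 = 6x^2 - 150, LT = x^2.
f_3 = 2x^2 - y - 50, LT = x^2.

S(f_1,f_3): lcm = x^2. S = 5x + 1/2y + 25.
  leading term x: subtract (-5/2)·f_1 from 5x + 1/2y + 25 → 1/2y
  leading term y: no divisor's leading term divides it; move 1/2y to the remainder.
  remainder 1/2y ≠ 0; add h_4 = 1/2y to the basis.

The other S-polynomials (S(f_1,f_2), S(f_2,f_3), S(f_1,h_4), S(f_2,h_4), S(f_3,h_4)) all reduce to 0 modulo the current basis, so we have a Gröbner basis.
Inter-reduce: drop elements whose leading term is divisible by another's, tail-reduce, and make monic.
Reduced Gröbner basis: {x + 5, y}.

A lex Gröbner basis eliminates variables successively. Here y depends only on y, with roots {0}; lifting each root through the earlier basis elements recovers the full solutions.
  y = 0: the earlier basis element becomes x + 5 = 0, giving x = -5 — point (-5, 0).
This is the nonlinear analogue of row-reducing a linear system.

{(-5, 0)}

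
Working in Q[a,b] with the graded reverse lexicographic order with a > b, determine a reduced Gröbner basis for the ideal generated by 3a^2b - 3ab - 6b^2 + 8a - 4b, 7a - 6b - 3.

f_1 = 3a^2b - 3ab - 6b^2 + 8a - 4b, LT = a^2b.
f_2 = 7a - 6b - 3, LT = a.

S(f_1,f_2): lcm = a^2b. S = 6/7ab^2 - 4/7ab - 2b^2 + 8/3a - 4/3b.
  leading term ab^2: subtract (6/49b^2)·f_2 from 6/7ab^2 - 4/7ab - 2b^2 + 8/3a - 4/3b → 36/49b^3 - 4/7ab - 80/49b^2 + 8/3a - 4/3b
  leading term b^3: no divisor's leading term divides it; move 36/49b^3 to the remainder.
  leading term ab: subtract (-4/49b)·f_2 from -4/7ab - 80/49b^2 + 8/3a - 4/3b → -104/49b^2 + 8/3a - 232/147b
  leading term b^2: no divisor's leading term divides it; move -104/49b^2 to the remainder.
  leading term a: subtract (8/21)·f_2 from 8/3a - 232/147b → 104/147b + 8/7
  leading term b: no divisor's leading term divides it; move 104/147b to the remainder.
  leading term 1: no divisor's leading term divides it; move 8/7 to the remainder.
  remainder 36/49b^3 - 104/49b^2 + 104/147b + 8/7 ≠ 0; add g_3 = 36/49b^3 - 104/49b^2 + 104/147b + 8/7 to the basis.

The other S-polynomials (S(f_1,g_3), S(f_2,g_3)) all reduce to 0 modulo the current basis, so we have a Gröbner basis.
Inter-reduce: drop elements whose leading term is divisible by another's, tail-reduce, and make monic.

G = {b^3 - 26/9b^2 + 26/27b + 14/9, a - 6/7b - 3/7}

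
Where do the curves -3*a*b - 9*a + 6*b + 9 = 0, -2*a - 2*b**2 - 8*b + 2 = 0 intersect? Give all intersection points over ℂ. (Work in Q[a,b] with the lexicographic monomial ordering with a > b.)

Compute a lex Gröbner basis by Buchberger's algorithm.
f_1 = -3*a*b - 9*a + 6*b + 9, LT = a*b.
f_2 = -2*a - 2*b**2 - 8*b + 2, LT = a.

S(f_1,f_2): lcm = a*b. S = 3*a - b**3 - 4*b**2 - b - 3.
  reduce S modulo (f_1, f_2):
  remainder -b**3 - 7*b**2 - 13*b ≠ 0; add h_3 = -b**3 - 7*b**2 - 13*b to the basis.

The other S-polynomials (S(f_1,h_3), S(f_2,h_3)) all reduce to 0 modulo the current basis, so we have a Gröbner basis.
Inter-reduce: drop elements whose leading term is divisible by another's, tail-reduce, and make monic.
Reduced Gröbner basis: {a + b**2 + 4*b - 1, b**3 + 7*b**2 + 13*b}.

A lex Gröbner basis eliminates variables successively. Here b**3 + 7*b**2 + 13*b depends only on b, with roots {0, -7/2 - sqrt(3)*I/2, -7/2 + sqrt(3)*I/2}; lifting each root through the earlier basis elements recovers the full solutions.
  b = 0: the earlier basis element becomes a - 1 = 0, giving a = 1 — point (1, 0).
  b = -7/2 - sqrt(3)*I/2: the earlier basis element becomes a - 7/2 + 3*sqrt(3)*I/2 = 0, giving a = 7/2 - 3*sqrt(3)*I/2 — point (7/2 - 3*sqrt(3)*I/2, -7/2 - sqrt(3)*I/2).
  b = -7/2 + sqrt(3)*I/2: the earlier basis element becomes a - 7/2 - 3*sqrt(3)*I/2 = 0, giving a = 7/2 + 3*sqrt(3)*I/2 — point (7/2 + 3*sqrt(3)*I/2, -7/2 + sqrt(3)*I/2).

{(1, 0), (7/2 - 3*sqrt(3)*I/2, -7/2 - sqrt(3)*I/2), (7/2 + 3*sqrt(3)*I/2, -7/2 + sqrt(3)*I/2)}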